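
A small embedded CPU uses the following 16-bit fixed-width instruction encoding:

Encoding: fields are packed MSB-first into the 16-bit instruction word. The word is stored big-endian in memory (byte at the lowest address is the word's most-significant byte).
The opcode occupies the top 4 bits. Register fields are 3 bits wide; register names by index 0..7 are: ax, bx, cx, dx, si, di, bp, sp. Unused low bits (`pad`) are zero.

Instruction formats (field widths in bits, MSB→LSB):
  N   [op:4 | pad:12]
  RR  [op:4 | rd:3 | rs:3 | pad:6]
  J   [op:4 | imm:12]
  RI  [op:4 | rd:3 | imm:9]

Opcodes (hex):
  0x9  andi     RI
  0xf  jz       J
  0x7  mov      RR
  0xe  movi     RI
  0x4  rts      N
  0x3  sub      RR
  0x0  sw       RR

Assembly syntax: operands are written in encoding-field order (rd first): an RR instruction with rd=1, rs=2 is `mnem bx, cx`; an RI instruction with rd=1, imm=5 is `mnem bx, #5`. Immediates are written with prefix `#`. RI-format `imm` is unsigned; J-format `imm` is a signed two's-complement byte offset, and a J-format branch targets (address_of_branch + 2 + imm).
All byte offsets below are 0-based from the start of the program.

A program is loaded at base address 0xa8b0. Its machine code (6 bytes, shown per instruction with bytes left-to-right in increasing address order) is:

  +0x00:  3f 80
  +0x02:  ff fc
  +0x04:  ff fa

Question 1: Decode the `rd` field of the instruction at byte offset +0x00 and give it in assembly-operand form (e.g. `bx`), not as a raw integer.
@+00  big-endian(3f 80) = 0x3f80
  opcode bits[15:12]=0x3: sub/RR
  rd@[11:9]=0x7 ⇒ sp
  rs@[8:6]=0x6 ⇒ bp

sp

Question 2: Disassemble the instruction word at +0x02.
off 0x02: read ff fc as big → 0xfffc
  top 4b → 0xf → jz [J]
  imm@[11:0]=0xffc (s12→-4) ⇒ #-4

jz #-4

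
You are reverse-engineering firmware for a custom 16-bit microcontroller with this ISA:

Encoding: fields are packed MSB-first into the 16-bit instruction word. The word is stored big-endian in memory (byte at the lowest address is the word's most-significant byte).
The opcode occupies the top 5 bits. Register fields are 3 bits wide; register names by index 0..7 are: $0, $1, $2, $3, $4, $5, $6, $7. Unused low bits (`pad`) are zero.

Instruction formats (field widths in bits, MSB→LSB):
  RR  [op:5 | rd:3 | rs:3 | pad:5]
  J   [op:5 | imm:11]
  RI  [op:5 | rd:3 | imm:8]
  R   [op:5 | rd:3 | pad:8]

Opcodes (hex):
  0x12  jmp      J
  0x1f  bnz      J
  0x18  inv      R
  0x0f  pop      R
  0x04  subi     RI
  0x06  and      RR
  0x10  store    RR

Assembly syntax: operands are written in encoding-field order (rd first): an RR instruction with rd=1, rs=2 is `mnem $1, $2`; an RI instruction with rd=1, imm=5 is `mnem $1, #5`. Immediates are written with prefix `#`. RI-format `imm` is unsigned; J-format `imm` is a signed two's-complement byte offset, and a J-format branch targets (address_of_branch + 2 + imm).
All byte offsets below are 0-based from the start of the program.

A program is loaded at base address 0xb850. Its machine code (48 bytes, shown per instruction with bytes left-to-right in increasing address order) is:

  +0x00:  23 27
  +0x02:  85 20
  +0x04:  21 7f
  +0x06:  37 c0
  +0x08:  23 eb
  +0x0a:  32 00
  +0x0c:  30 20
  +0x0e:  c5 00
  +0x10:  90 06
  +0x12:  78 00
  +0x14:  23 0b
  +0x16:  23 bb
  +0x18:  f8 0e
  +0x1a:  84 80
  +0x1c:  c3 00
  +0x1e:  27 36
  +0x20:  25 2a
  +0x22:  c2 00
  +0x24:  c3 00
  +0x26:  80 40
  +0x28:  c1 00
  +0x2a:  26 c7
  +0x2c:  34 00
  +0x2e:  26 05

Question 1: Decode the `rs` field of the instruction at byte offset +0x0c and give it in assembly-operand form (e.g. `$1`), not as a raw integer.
$1

[0c] 30 20 → 0x3020
  top 5b → 0x6 → and [RR]
  rd@[10:8]=0x0 ⇒ $0
  rs@[7:5]=0x1 ⇒ $1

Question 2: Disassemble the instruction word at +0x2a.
subi $6, #199

off 0x2a: read 26 c7 as big → 0x26c7
  opcode bits[15:11]=0x4: subi/RI
  rd@[10:8]=0x6 ⇒ $6
  imm@[7:0]=0xc7 ⇒ #199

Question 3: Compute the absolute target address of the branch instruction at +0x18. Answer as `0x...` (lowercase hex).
off 0x18: read f8 0e as big → 0xf80e
  top 5b → 0x1f → bnz [J]
  imm: (w>>0)&0x7ff=0xe → #14
  target = base 0xb850 + off 0x18 + 2 + imm 14 = 0xb878

0xb878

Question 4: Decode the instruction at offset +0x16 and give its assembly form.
subi $3, #187

[16] 23 bb → 0x23bb
  op=0x23bb>>11=0x4 ⇒ subi (RI)
  [10:8] rd=3 = $3
  [7:0] imm=187 = #187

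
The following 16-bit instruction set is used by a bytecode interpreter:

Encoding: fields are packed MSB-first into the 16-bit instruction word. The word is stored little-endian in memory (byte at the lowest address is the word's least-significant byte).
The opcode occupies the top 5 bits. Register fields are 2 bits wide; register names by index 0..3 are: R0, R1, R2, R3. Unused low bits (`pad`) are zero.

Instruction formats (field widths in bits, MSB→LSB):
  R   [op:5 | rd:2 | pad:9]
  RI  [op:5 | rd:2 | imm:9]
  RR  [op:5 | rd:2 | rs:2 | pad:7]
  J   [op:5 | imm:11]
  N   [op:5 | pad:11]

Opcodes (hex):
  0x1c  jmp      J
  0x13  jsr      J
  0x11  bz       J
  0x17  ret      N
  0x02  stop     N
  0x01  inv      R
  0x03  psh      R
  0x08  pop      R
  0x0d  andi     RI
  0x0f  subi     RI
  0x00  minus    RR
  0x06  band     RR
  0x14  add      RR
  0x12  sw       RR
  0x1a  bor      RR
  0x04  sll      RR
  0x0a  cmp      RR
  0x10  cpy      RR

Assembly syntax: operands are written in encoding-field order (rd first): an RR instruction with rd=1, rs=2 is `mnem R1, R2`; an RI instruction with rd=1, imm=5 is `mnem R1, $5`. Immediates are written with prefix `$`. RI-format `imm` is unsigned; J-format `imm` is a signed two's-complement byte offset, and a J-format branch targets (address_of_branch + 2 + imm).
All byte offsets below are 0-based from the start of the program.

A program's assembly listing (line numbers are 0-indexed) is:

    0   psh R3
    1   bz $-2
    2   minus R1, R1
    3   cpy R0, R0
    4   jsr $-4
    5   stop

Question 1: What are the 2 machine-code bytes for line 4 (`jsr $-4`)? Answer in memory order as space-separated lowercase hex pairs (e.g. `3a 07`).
fc 9f

4. jsr fields op=0x13:5|imm=-4:11 → word 9ffch → fc 9f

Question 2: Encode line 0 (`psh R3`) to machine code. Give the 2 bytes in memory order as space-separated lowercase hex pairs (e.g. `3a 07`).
00 1e

0. psh fields op=0x3:5|rd=3:2|pad=0:9 → word 1e00h → 00 1e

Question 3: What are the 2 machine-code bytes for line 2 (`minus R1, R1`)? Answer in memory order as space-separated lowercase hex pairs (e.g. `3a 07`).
2. minus fields op=0x0:5|rd=1:2|rs=1:2|pad=0:7 → word 0280h → 80 02

80 02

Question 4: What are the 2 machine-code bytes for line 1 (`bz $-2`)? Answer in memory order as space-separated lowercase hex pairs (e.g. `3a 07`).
1. bz fields op=0x11:5|imm=-2:11 → word 8ffeh → fe 8f

fe 8f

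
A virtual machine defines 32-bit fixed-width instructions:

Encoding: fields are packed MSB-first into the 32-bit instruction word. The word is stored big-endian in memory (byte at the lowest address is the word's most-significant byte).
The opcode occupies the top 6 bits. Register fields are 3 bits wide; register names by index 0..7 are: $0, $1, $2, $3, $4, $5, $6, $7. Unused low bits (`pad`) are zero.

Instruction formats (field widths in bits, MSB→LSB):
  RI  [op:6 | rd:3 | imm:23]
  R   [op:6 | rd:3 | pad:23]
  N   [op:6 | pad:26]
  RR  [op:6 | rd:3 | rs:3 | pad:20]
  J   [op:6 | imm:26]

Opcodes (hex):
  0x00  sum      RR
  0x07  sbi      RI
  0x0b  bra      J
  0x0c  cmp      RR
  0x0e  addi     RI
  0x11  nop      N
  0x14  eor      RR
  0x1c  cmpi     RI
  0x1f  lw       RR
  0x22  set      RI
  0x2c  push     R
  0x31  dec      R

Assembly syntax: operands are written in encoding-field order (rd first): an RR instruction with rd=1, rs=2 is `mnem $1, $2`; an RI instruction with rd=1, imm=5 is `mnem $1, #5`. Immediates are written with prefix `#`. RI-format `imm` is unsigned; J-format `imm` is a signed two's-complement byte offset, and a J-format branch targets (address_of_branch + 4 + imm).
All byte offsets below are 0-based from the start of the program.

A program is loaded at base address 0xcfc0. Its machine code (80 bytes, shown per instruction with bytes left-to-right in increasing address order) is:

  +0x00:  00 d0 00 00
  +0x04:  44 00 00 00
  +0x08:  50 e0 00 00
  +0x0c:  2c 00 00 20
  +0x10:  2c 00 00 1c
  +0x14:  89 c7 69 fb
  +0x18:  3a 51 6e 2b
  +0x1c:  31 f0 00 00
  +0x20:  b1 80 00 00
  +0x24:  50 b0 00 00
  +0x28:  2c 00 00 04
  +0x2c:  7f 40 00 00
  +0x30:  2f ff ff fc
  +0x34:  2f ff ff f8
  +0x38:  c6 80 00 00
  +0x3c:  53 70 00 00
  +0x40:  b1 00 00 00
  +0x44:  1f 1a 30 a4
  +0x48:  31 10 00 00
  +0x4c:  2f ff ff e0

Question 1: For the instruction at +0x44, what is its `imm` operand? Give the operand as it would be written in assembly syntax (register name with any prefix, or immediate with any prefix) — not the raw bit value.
#1716388

@+44  big-endian(1f 1a 30 a4) = 0x1f1a30a4
  top 6b → 0x7 → sbi [RI]
  rd@[25:23]=0x6 ⇒ $6
  imm@[22:0]=0x1a30a4 ⇒ #1716388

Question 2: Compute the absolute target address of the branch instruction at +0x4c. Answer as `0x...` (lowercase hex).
@+4c  big-endian(2f ff ff e0) = 0x2fffffe0
  opcode bits[31:26]=0xb: bra/J
  imm: (w>>0)&0x3ffffff=0x3ffffe0 (s26→-32) → #-32
  target = base 0xcfc0 + off 0x4c + 4 + imm -32 = 0xcff0

0xcff0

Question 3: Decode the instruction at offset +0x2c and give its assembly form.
[2c] 7f 40 00 00 → 0x7f400000
  top 6b → 0x1f → lw [RR]
  rd: (w>>23)&0x7=0x6 → $6
  rs: (w>>20)&0x7=0x4 → $4

lw $6, $4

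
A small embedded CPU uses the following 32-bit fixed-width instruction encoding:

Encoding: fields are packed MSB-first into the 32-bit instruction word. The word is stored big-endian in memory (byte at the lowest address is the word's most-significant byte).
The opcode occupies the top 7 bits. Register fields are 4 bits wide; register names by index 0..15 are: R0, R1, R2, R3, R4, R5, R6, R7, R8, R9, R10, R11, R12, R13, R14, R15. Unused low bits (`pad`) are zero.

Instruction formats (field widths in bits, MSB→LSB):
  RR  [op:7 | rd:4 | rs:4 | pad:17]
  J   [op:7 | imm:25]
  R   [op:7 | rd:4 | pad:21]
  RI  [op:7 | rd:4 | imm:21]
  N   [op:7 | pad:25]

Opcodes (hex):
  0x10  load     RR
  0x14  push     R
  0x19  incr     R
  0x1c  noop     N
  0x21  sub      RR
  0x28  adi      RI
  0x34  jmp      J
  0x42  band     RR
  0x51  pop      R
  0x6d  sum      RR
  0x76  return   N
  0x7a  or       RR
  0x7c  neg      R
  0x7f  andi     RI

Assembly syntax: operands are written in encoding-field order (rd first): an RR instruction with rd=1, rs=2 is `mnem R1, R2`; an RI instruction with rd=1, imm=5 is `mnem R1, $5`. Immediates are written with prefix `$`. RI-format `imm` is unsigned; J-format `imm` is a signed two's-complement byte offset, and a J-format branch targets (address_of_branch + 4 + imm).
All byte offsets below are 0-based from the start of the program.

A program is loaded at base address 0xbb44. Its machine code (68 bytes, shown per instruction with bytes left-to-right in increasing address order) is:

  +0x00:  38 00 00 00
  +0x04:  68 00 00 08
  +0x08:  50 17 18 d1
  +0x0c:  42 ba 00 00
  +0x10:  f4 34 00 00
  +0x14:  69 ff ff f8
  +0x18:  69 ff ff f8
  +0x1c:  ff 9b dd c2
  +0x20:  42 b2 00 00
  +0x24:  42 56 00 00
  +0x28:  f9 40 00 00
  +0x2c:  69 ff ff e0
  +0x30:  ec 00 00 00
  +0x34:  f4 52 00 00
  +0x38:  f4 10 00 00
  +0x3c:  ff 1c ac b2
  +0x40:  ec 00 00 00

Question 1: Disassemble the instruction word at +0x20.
[20] 42 b2 00 00 → 0x42b20000
  top 7b → 0x21 → sub [RR]
  rd: (w>>21)&0xf=0x5 → R5
  rs: (w>>17)&0xf=0x9 → R9

sub R5, R9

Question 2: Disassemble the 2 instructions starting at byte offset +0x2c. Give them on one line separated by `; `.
off 0x2c: read 69 ff ff e0 as big → 0x69ffffe0
  top 7b → 0x34 → jmp [J]
  imm@[24:0]=0x1ffffe0 (s25→-32) ⇒ $-32
off 0x30: read ec 00 00 00 as big → 0xec000000
  top 7b → 0x76 → return [N]

jmp $-32; return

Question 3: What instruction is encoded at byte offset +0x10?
or R1, R10

+0x10: f4 34 00 00 ⇒ word 0xf4340000 (big)
  op=0xf4340000>>25=0x7a ⇒ or (RR)
  rd@[24:21]=0x1 ⇒ R1
  rs@[20:17]=0xa ⇒ R10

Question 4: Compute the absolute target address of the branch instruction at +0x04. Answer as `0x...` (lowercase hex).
@+04  big-endian(68 00 00 08) = 0x68000008
  op=0x68000008>>25=0x34 ⇒ jmp (J)
  imm: (w>>0)&0x1ffffff=0x8 → $8
  target = base 0xbb44 + off 0x04 + 4 + imm 8 = 0xbb54

0xbb54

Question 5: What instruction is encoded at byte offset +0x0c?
sub R5, R13

off 0x0c: read 42 ba 00 00 as big → 0x42ba0000
  top 7b → 0x21 → sub [RR]
  rd: (w>>21)&0xf=0x5 → R5
  rs: (w>>17)&0xf=0xd → R13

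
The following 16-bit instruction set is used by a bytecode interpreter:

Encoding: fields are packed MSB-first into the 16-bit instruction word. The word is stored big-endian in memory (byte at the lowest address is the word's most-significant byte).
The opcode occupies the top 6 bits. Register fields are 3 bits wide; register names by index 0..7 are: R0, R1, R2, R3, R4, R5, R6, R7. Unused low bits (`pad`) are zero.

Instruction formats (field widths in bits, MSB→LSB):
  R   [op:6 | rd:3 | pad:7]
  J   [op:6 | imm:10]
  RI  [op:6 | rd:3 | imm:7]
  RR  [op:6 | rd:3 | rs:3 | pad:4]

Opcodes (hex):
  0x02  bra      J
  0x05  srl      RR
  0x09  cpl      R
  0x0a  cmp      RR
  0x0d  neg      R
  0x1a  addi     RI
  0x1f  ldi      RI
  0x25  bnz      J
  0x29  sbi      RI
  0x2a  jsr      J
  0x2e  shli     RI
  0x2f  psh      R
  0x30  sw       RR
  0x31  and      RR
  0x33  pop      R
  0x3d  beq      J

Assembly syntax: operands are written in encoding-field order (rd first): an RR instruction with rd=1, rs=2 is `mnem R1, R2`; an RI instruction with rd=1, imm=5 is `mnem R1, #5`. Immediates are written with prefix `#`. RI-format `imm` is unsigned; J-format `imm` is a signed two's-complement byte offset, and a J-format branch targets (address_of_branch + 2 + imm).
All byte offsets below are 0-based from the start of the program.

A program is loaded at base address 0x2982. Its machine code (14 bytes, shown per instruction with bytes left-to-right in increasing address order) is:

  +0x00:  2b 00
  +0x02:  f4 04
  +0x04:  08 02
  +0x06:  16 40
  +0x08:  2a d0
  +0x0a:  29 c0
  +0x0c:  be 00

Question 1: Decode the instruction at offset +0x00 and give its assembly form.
[00] 2b 00 → 0x2b00
  op=0x2b00>>10=0xa ⇒ cmp (RR)
  rd: (w>>7)&0x7=0x6 → R6
  rs: (w>>4)&0x7=0x0 → R0

cmp R6, R0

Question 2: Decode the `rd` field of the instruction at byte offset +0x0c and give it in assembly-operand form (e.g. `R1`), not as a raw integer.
R4

@+0c  big-endian(be 00) = 0xbe00
  top 6b → 0x2f → psh [R]
  rd: (w>>7)&0x7=0x4 → R4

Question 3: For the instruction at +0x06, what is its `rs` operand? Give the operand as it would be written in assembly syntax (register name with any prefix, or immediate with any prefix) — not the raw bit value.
+0x06: 16 40 ⇒ word 0x1640 (big)
  op=0x1640>>10=0x5 ⇒ srl (RR)
  rd@[9:7]=0x4 ⇒ R4
  rs@[6:4]=0x4 ⇒ R4

R4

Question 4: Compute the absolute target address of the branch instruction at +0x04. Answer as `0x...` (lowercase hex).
[04] 08 02 → 0x0802
  opcode bits[15:10]=0x2: bra/J
  imm: (w>>0)&0x3ff=0x2 → #2
  target = base 0x2982 + off 0x04 + 2 + imm 2 = 0x298a

0x298a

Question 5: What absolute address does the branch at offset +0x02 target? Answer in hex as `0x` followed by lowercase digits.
0x298a

+0x02: f4 04 ⇒ word 0xf404 (big)
  top 6b → 0x3d → beq [J]
  imm: (w>>0)&0x3ff=0x4 → #4
  target = base 0x2982 + off 0x02 + 2 + imm 4 = 0x298a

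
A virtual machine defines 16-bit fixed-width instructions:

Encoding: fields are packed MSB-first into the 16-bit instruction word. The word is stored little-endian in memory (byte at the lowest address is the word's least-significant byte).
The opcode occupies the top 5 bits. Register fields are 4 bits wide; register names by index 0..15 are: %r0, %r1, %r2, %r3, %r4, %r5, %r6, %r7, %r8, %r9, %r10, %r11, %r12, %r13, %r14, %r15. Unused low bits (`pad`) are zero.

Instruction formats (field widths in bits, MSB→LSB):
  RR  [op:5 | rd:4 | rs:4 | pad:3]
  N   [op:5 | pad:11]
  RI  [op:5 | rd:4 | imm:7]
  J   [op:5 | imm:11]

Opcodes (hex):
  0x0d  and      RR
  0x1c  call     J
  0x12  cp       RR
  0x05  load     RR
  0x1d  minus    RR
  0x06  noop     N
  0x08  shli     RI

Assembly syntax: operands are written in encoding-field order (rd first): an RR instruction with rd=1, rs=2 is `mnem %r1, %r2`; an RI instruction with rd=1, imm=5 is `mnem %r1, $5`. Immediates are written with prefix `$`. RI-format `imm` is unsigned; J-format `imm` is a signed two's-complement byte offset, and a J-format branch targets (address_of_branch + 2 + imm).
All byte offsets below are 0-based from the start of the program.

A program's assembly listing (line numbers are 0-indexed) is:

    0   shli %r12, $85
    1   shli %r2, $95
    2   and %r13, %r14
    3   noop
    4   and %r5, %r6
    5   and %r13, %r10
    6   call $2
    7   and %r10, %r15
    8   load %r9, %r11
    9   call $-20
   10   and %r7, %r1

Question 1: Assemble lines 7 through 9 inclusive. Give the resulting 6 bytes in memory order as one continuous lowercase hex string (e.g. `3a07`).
786dd82cece7

line 7 (and): pack op=0xd:5|rd=10:4|rs=15:4|pad=0:3 = 0x6d78; little→ 78 6d
line 8 (load): pack op=0x5:5|rd=9:4|rs=11:4|pad=0:3 = 0x2cd8; little→ d8 2c
line 9 (call): pack op=0x1c:5|imm=-20:11 = 0xe7ec; little→ ec e7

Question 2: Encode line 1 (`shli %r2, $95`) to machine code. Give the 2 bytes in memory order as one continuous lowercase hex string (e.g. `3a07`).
5f41

1. shli fields op=0x8:5|rd=2:4|imm=95:7 → word 415fh → 5f 41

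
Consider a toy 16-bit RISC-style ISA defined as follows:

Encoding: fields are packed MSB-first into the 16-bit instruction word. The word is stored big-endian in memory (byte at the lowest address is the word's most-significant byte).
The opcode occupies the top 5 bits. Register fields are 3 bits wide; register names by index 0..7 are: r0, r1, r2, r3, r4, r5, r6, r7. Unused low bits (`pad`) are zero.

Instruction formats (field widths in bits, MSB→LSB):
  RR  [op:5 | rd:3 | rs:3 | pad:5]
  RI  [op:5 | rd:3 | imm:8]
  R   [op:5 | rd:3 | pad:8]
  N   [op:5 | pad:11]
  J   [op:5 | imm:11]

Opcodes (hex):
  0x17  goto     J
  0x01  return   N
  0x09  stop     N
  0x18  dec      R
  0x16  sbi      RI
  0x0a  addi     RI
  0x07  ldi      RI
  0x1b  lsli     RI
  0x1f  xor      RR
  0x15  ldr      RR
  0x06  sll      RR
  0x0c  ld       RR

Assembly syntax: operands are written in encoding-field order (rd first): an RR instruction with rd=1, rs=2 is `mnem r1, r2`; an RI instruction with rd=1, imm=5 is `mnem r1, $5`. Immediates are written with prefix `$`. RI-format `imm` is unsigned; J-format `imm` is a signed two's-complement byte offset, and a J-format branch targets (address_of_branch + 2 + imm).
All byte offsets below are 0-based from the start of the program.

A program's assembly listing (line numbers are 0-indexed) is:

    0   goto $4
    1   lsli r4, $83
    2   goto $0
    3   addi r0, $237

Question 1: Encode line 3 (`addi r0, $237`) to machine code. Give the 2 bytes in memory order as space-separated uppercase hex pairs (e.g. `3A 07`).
50 ED

line 3 (addi): pack op=0xa:5|rd=0:3|imm=237:8 = 0x50ed; big→ 50 ed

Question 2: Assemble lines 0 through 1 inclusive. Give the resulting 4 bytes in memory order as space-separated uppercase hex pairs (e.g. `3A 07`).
B8 04 DC 53

L0: goto op=0x17:5|imm=4:11 ⇒ 0xb804 ⇒ big b8 04
L1: lsli op=0x1b:5|rd=4:3|imm=83:8 ⇒ 0xdc53 ⇒ big dc 53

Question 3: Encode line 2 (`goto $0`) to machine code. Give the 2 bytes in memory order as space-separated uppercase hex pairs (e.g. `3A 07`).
L2: goto op=0x17:5|imm=0:11 ⇒ 0xb800 ⇒ big b8 00

B8 00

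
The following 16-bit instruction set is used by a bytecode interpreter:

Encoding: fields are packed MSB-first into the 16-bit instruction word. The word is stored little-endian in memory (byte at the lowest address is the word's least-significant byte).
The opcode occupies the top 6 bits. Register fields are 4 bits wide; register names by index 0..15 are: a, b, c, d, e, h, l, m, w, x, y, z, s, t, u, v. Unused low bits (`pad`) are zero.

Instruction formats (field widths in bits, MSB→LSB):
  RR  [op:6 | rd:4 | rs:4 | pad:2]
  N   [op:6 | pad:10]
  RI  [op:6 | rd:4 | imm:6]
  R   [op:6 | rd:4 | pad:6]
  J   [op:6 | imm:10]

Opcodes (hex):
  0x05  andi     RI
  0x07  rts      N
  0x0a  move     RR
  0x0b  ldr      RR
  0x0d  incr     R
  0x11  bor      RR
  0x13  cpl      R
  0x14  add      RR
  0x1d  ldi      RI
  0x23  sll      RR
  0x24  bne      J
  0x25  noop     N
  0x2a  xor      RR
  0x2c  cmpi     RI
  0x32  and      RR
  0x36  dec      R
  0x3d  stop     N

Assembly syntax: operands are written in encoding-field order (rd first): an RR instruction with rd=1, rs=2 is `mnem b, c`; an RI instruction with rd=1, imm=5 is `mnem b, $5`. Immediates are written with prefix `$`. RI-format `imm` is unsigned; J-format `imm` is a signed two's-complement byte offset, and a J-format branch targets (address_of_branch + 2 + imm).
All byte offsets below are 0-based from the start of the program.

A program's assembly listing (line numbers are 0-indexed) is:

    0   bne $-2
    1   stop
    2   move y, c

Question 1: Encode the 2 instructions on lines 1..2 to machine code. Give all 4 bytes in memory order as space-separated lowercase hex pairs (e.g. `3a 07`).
1. stop fields op=0x3d:6|pad=0:10 → word f400h → 00 f4
2. move fields op=0xa:6|rd=10:4|rs=2:4|pad=0:2 → word 2a88h → 88 2a

00 f4 88 2a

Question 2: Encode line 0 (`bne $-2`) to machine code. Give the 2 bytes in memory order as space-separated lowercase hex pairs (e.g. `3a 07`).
fe 93

L0: bne op=0x24:6|imm=-2:10 ⇒ 0x93fe ⇒ little fe 93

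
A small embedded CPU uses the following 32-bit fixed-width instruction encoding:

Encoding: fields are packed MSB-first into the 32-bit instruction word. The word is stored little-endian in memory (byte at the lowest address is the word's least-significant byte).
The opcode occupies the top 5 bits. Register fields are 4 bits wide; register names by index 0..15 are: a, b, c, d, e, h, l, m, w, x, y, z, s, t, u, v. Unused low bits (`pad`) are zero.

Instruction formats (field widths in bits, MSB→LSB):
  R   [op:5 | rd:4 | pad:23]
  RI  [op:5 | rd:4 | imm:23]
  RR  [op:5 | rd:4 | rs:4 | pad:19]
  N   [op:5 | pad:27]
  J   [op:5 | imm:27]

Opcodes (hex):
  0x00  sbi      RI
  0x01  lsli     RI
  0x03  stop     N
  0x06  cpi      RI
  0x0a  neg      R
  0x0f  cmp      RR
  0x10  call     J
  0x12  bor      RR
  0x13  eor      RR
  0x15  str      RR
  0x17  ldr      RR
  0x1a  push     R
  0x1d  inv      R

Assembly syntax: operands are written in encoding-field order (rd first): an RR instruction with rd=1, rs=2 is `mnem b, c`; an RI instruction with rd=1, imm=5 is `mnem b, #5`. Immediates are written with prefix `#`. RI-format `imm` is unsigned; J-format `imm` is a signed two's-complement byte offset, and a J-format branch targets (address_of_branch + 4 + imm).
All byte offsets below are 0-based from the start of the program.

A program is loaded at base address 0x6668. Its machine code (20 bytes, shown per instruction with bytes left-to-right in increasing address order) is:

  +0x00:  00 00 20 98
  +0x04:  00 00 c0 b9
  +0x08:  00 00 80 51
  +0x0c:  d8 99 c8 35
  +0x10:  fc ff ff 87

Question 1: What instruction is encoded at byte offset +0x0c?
+0x0c: d8 99 c8 35 ⇒ word 0x35c899d8 (little)
  top 5b → 0x6 → cpi [RI]
  rd: (w>>23)&0xf=0xb → z
  imm: (w>>0)&0x7fffff=0x4899d8 → #4757976

cpi z, #4757976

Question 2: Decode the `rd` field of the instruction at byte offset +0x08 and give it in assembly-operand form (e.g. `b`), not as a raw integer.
d

off 0x08: read 00 00 80 51 as little → 0x51800000
  opcode bits[31:27]=0xa: neg/R
  rd: (w>>23)&0xf=0x3 → d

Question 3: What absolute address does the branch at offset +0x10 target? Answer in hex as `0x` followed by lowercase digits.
@+10  little-endian(fc ff ff 87) = 0x87fffffc
  opcode bits[31:27]=0x10: call/J
  imm@[26:0]=0x7fffffc (s27→-4) ⇒ #-4
  target = base 0x6668 + off 0x10 + 4 + imm -4 = 0x6678

0x6678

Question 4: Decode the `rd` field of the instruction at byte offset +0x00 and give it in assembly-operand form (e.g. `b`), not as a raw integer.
a

+0x00: 00 00 20 98 ⇒ word 0x98200000 (little)
  opcode bits[31:27]=0x13: eor/RR
  rd@[26:23]=0x0 ⇒ a
  rs@[22:19]=0x4 ⇒ e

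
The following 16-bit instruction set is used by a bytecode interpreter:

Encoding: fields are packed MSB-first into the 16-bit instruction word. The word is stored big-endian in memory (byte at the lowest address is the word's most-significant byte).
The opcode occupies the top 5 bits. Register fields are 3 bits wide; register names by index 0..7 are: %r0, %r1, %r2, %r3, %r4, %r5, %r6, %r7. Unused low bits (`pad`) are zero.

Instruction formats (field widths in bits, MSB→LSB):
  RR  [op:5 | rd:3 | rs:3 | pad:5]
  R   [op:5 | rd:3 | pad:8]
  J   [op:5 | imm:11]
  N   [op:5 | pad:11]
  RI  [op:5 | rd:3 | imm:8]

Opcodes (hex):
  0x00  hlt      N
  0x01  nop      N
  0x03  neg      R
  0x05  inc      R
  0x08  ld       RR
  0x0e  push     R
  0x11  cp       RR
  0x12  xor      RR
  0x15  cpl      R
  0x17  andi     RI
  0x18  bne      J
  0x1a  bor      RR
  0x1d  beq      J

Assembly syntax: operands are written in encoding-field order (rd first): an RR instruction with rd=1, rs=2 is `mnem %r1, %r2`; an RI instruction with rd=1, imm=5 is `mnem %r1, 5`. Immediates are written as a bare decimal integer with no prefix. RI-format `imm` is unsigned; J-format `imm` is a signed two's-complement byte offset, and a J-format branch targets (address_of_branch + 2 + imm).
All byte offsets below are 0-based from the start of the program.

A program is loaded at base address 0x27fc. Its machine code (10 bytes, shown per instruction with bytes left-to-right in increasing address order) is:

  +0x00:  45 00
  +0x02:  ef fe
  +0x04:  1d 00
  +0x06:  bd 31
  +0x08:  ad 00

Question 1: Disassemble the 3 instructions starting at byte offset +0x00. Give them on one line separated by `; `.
[00] 45 00 → 0x4500
  opcode bits[15:11]=0x8: ld/RR
  [10:8] rd=5 = %r5
  [7:5] rs=0 = %r0
[02] ef fe → 0xeffe
  opcode bits[15:11]=0x1d: beq/J
  [10:0] imm=2046 (s11→-2) = -2
[04] 1d 00 → 0x1d00
  opcode bits[15:11]=0x3: neg/R
  [10:8] rd=5 = %r5

ld %r5, %r0; beq -2; neg %r5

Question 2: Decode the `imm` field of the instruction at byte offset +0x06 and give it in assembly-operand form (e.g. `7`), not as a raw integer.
+0x06: bd 31 ⇒ word 0xbd31 (big)
  op=0xbd31>>11=0x17 ⇒ andi (RI)
  rd: (w>>8)&0x7=0x5 → %r5
  imm: (w>>0)&0xff=0x31 → 49

49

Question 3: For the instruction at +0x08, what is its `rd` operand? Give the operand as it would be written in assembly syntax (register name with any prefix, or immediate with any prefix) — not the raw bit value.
[08] ad 00 → 0xad00
  top 5b → 0x15 → cpl [R]
  rd: (w>>8)&0x7=0x5 → %r5

%r5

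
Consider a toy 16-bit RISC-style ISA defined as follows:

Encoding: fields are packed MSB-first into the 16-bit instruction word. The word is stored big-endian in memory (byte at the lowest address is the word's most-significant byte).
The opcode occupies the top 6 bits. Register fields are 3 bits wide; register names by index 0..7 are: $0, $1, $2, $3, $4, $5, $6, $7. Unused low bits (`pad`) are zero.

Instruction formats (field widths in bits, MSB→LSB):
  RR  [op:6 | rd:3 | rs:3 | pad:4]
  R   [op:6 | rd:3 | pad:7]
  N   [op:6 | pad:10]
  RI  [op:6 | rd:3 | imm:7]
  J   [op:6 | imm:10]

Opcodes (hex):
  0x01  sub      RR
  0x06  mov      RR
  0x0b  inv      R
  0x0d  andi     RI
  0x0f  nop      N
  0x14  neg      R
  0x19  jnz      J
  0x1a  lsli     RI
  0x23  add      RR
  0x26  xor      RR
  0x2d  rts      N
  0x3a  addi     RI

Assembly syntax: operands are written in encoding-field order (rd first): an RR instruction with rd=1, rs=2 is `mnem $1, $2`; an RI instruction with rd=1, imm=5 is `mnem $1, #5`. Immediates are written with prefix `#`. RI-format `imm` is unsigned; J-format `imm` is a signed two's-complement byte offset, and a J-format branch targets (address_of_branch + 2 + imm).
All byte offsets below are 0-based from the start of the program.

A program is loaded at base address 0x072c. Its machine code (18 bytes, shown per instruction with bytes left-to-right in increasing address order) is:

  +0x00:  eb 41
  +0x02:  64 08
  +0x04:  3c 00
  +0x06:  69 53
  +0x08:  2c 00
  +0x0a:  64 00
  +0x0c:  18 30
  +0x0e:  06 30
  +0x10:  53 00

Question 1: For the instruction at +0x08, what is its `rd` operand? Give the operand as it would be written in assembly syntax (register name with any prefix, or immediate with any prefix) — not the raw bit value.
+0x08: 2c 00 ⇒ word 0x2c00 (big)
  opcode bits[15:10]=0xb: inv/R
  rd@[9:7]=0x0 ⇒ $0

$0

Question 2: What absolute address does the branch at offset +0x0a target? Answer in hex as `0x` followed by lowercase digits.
[0a] 64 00 → 0x6400
  op=0x6400>>10=0x19 ⇒ jnz (J)
  imm@[9:0]=0x0 ⇒ #0
  target = base 0x072c + off 0x0a + 2 + imm 0 = 0x0738

0x0738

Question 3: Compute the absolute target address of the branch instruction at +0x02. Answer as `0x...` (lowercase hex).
0x0738

+0x02: 64 08 ⇒ word 0x6408 (big)
  op=0x6408>>10=0x19 ⇒ jnz (J)
  imm@[9:0]=0x8 ⇒ #8
  target = base 0x072c + off 0x02 + 2 + imm 8 = 0x0738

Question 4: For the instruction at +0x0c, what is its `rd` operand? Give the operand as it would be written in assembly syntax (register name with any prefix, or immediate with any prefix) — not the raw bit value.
$0

[0c] 18 30 → 0x1830
  top 6b → 0x6 → mov [RR]
  rd: (w>>7)&0x7=0x0 → $0
  rs: (w>>4)&0x7=0x3 → $3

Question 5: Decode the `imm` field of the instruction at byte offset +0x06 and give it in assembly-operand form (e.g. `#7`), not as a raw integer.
#83

[06] 69 53 → 0x6953
  top 6b → 0x1a → lsli [RI]
  [9:7] rd=2 = $2
  [6:0] imm=83 = #83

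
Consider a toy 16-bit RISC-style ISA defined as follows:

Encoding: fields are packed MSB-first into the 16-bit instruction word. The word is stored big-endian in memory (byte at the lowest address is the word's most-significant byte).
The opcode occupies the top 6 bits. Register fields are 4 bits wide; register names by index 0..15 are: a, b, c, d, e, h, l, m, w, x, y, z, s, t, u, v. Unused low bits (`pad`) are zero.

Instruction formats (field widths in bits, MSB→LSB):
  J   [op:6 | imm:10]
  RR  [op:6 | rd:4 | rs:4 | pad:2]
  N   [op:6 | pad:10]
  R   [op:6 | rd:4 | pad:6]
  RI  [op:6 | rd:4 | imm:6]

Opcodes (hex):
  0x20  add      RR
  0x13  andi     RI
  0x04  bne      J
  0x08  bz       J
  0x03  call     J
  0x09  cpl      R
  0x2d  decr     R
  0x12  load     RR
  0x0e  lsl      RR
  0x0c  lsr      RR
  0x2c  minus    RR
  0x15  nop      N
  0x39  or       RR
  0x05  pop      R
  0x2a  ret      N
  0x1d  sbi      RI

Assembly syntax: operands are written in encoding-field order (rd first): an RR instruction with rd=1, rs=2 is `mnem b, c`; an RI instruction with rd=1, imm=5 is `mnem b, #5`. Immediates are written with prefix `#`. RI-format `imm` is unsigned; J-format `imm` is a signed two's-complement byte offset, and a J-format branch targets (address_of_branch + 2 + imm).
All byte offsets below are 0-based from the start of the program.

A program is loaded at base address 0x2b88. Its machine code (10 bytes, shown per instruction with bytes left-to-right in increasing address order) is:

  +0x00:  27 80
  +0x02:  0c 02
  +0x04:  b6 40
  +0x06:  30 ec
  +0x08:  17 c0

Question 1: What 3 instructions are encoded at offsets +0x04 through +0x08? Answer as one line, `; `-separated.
off 0x04: read b6 40 as big → 0xb640
  top 6b → 0x2d → decr [R]
  [9:6] rd=9 = x
off 0x06: read 30 ec as big → 0x30ec
  top 6b → 0xc → lsr [RR]
  [9:6] rd=3 = d
  [5:2] rs=11 = z
off 0x08: read 17 c0 as big → 0x17c0
  top 6b → 0x5 → pop [R]
  [9:6] rd=15 = v

decr x; lsr d, z; pop v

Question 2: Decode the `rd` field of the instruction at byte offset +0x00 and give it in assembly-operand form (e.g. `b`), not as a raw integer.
u

+0x00: 27 80 ⇒ word 0x2780 (big)
  top 6b → 0x9 → cpl [R]
  rd@[9:6]=0xe ⇒ u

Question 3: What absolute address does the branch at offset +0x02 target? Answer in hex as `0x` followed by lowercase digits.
0x2b8e

@+02  big-endian(0c 02) = 0x0c02
  top 6b → 0x3 → call [J]
  [9:0] imm=2 = #2
  target = base 0x2b88 + off 0x02 + 2 + imm 2 = 0x2b8e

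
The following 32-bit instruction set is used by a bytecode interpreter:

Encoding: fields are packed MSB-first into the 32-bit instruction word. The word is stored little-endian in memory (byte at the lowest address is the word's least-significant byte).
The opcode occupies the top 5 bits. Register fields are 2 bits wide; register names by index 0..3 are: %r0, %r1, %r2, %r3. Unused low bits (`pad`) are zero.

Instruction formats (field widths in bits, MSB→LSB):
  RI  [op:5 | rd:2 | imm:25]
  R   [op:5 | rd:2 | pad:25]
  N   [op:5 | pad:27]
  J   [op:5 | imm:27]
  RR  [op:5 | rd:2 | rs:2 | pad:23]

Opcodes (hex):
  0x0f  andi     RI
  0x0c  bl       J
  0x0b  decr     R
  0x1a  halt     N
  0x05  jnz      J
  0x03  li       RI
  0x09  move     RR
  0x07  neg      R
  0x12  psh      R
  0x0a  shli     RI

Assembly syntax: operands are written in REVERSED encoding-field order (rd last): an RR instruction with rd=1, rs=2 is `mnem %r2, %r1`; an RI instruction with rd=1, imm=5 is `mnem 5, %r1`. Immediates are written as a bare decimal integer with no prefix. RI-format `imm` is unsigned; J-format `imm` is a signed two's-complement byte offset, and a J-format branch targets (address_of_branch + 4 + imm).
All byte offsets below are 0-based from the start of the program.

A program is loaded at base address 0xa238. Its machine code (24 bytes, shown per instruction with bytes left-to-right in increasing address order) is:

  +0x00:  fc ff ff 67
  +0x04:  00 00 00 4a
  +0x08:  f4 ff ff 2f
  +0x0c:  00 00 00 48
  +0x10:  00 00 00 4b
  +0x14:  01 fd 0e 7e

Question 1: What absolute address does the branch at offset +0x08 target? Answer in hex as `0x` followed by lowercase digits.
0xa238

[08] f4 ff ff 2f → 0x2ffffff4
  op=0x2ffffff4>>27=0x5 ⇒ jnz (J)
  [26:0] imm=134217716 (s27→-12) = -12
  target = base 0xa238 + off 0x08 + 4 + imm -12 = 0xa238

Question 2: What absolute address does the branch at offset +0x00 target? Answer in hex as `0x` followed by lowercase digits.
0xa238

off 0x00: read fc ff ff 67 as little → 0x67fffffc
  top 5b → 0xc → bl [J]
  imm@[26:0]=0x7fffffc (s27→-4) ⇒ -4
  target = base 0xa238 + off 0x00 + 4 + imm -4 = 0xa238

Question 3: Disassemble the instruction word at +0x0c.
[0c] 00 00 00 48 → 0x48000000
  op=0x48000000>>27=0x9 ⇒ move (RR)
  [26:25] rd=0 = %r0
  [24:23] rs=0 = %r0

move %r0, %r0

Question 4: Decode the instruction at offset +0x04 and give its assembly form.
move %r0, %r1

[04] 00 00 00 4a → 0x4a000000
  op=0x4a000000>>27=0x9 ⇒ move (RR)
  rd: (w>>25)&0x3=0x1 → %r1
  rs: (w>>23)&0x3=0x0 → %r0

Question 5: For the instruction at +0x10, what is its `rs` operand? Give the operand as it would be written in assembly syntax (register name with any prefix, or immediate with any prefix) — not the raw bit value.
%r2

[10] 00 00 00 4b → 0x4b000000
  top 5b → 0x9 → move [RR]
  rd@[26:25]=0x1 ⇒ %r1
  rs@[24:23]=0x2 ⇒ %r2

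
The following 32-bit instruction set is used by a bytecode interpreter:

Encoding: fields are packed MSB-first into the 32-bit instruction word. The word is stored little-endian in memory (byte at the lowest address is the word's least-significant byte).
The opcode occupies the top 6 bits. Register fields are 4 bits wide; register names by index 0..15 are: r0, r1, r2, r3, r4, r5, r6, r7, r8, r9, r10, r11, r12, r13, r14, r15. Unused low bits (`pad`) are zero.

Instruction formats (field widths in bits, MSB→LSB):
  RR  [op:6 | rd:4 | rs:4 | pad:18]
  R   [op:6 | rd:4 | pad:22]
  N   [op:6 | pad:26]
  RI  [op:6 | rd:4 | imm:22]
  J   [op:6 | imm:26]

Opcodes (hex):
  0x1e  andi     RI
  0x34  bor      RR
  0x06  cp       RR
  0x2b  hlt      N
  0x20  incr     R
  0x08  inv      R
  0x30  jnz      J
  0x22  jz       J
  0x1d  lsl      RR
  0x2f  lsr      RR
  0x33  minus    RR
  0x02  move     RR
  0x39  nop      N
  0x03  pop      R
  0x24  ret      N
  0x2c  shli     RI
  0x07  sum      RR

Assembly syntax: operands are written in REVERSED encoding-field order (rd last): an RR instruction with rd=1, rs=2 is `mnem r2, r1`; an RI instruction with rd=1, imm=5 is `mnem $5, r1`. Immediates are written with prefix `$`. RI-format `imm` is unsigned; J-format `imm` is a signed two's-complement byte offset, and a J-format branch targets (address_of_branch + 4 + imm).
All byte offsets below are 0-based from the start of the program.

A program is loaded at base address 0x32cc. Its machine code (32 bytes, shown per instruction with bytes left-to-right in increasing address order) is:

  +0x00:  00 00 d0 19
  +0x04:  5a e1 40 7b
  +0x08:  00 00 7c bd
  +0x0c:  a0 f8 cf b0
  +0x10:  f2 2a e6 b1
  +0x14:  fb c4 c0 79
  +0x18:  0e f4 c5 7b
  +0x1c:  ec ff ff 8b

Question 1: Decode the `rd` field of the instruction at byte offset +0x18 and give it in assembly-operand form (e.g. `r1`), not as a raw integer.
+0x18: 0e f4 c5 7b ⇒ word 0x7bc5f40e (little)
  top 6b → 0x1e → andi [RI]
  rd@[25:22]=0xf ⇒ r15
  imm@[21:0]=0x5f40e ⇒ $390158

r15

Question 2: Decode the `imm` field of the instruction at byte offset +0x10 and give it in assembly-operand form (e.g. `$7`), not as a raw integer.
$2501362

+0x10: f2 2a e6 b1 ⇒ word 0xb1e62af2 (little)
  op=0xb1e62af2>>26=0x2c ⇒ shli (RI)
  rd@[25:22]=0x7 ⇒ r7
  imm@[21:0]=0x262af2 ⇒ $2501362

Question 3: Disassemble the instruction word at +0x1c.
@+1c  little-endian(ec ff ff 8b) = 0x8bffffec
  top 6b → 0x22 → jz [J]
  [25:0] imm=67108844 (s26→-20) = $-20

jz $-20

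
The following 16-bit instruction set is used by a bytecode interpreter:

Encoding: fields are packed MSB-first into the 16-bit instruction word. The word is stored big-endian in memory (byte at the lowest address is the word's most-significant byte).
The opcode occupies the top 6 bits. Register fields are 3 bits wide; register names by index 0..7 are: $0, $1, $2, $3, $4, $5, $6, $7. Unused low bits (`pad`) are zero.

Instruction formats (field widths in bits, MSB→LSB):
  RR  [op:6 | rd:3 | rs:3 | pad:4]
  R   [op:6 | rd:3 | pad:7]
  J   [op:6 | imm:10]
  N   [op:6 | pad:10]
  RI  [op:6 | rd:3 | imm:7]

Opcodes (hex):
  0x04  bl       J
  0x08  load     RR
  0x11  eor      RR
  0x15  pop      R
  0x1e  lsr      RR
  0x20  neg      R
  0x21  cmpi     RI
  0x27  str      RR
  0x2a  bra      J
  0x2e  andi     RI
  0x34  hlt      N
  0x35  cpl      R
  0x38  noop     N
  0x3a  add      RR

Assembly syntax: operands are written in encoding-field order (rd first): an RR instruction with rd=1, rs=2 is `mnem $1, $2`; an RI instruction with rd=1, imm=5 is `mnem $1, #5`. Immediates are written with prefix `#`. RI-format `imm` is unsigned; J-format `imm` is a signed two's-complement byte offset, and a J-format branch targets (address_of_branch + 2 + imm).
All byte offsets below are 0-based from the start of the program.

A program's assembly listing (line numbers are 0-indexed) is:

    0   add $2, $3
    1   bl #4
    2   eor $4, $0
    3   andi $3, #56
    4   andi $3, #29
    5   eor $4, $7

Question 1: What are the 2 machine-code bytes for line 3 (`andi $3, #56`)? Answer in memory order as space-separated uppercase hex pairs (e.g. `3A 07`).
3. andi fields op=0x2e:6|rd=3:3|imm=56:7 → word b9b8h → b9 b8

B9 B8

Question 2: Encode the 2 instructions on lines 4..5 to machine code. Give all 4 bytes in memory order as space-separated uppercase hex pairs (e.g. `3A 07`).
B9 9D 46 70

line 4 (andi): pack op=0x2e:6|rd=3:3|imm=29:7 = 0xb99d; big→ b9 9d
line 5 (eor): pack op=0x11:6|rd=4:3|rs=7:3|pad=0:4 = 0x4670; big→ 46 70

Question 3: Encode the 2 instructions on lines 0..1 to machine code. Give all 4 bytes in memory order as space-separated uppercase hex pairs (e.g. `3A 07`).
0. add fields op=0x3a:6|rd=2:3|rs=3:3|pad=0:4 → word e930h → e9 30
1. bl fields op=0x4:6|imm=4:10 → word 1004h → 10 04

E9 30 10 04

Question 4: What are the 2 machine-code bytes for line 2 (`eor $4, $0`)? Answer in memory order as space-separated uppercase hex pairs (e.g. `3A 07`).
line 2 (eor): pack op=0x11:6|rd=4:3|rs=0:3|pad=0:4 = 0x4600; big→ 46 00

46 00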